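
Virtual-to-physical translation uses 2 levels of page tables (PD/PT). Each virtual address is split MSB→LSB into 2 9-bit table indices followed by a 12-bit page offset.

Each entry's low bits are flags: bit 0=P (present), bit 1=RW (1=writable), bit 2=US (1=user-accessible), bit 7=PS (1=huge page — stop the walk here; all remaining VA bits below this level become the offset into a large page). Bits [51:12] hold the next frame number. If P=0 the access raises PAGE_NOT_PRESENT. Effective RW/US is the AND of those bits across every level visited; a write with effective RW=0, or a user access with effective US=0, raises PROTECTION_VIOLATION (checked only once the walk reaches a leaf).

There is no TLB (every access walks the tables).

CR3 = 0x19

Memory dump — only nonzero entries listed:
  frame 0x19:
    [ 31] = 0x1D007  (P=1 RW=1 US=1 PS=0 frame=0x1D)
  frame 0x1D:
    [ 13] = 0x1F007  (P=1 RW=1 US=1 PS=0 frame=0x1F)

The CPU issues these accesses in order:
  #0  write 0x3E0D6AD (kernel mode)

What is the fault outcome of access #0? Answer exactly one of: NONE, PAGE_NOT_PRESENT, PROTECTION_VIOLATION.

Per-access translation:
#0 VA=0x3E0D6AD (w,kernel):
  L0 @0x19[31] → 0x1D007  P=1,RW=1,US=1,PS=0
  L1 @0x1D[13] → 0x1F007  P=1,RW=1,US=1,PS=0
  → PA=0x1F6AD  (2 entries read)

Access #0 fault: NONE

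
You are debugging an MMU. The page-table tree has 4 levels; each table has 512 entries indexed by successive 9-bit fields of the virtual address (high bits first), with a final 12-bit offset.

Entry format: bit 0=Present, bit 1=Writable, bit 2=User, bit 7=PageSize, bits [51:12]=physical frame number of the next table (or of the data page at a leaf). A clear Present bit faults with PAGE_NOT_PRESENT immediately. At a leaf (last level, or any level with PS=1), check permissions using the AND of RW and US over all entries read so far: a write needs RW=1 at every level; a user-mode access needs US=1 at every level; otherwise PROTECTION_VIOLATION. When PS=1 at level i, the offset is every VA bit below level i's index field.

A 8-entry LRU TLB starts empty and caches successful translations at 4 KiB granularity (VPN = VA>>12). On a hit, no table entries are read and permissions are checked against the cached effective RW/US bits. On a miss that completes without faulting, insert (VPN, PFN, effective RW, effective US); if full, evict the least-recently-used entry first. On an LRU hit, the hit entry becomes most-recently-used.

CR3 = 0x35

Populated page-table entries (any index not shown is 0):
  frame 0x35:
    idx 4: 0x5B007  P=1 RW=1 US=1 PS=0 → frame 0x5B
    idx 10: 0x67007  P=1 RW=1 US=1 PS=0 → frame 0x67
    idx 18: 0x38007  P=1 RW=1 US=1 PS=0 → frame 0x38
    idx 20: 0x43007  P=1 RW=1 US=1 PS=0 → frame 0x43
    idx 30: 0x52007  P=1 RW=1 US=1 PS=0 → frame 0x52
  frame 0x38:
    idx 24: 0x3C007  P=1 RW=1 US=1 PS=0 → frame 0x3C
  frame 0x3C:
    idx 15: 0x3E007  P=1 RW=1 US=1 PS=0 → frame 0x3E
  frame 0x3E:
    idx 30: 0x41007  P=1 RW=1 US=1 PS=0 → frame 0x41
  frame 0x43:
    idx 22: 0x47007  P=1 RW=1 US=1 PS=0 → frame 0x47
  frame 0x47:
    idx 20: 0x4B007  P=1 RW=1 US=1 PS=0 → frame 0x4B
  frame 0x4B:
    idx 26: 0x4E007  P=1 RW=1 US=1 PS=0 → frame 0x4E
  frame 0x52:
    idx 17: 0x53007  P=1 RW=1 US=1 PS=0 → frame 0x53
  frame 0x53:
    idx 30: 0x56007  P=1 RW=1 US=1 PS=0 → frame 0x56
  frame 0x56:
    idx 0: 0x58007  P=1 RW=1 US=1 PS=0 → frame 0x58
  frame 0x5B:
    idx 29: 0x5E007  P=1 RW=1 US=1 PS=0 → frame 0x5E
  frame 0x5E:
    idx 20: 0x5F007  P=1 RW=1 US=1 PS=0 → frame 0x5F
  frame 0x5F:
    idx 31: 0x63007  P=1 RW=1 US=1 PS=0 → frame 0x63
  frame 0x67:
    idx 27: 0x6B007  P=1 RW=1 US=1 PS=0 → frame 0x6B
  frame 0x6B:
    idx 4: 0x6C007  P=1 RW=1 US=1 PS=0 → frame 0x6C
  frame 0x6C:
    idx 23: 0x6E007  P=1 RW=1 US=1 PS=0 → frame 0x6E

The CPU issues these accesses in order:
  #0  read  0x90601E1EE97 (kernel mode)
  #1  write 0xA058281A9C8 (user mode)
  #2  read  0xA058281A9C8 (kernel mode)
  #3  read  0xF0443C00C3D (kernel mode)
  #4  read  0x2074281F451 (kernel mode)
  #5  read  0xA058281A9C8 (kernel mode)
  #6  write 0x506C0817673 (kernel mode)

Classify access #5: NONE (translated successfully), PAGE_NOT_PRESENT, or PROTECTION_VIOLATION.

Walk each access:
#0 VA=0x90601E1EE97 (r,kernel):
  lvl0: tbl 0x35, slot 18 ⇒ 0x38007 (P1/RW1/US1/PS0)
  lvl1: tbl 0x38, slot 24 ⇒ 0x3C007 (P1/RW1/US1/PS0)
  lvl2: tbl 0x3C, slot 15 ⇒ 0x3E007 (P1/RW1/US1/PS0)
  lvl3: tbl 0x3E, slot 30 ⇒ 0x41007 (P1/RW1/US1/PS0)
  ✓ 0x41E97  — 4 lookups
#1 VA=0xA058281A9C8 (w,user):
  lvl0: tbl 0x35, slot 20 ⇒ 0x43007 (P1/RW1/US1/PS0)
  lvl1: tbl 0x43, slot 22 ⇒ 0x47007 (P1/RW1/US1/PS0)
  lvl2: tbl 0x47, slot 20 ⇒ 0x4B007 (P1/RW1/US1/PS0)
  lvl3: tbl 0x4B, slot 26 ⇒ 0x4E007 (P1/RW1/US1/PS0)
  ✓ 0x4E9C8  — 4 lookups
#2 VA=0xA058281A9C8 (r,kernel):
  TLB hit vpn=0xA058281A → PA=0x4E9C8
#3 VA=0xF0443C00C3D (r,kernel):
  lvl0: tbl 0x35, slot 30 ⇒ 0x52007 (P1/RW1/US1/PS0)
  lvl1: tbl 0x52, slot 17 ⇒ 0x53007 (P1/RW1/US1/PS0)
  lvl2: tbl 0x53, slot 30 ⇒ 0x56007 (P1/RW1/US1/PS0)
  lvl3: tbl 0x56, slot 0 ⇒ 0x58007 (P1/RW1/US1/PS0)
  ✓ 0x58C3D  — 4 lookups
#4 VA=0x2074281F451 (r,kernel):
  lvl0: tbl 0x35, slot 4 ⇒ 0x5B007 (P1/RW1/US1/PS0)
  lvl1: tbl 0x5B, slot 29 ⇒ 0x5E007 (P1/RW1/US1/PS0)
  lvl2: tbl 0x5E, slot 20 ⇒ 0x5F007 (P1/RW1/US1/PS0)
  lvl3: tbl 0x5F, slot 31 ⇒ 0x63007 (P1/RW1/US1/PS0)
  ✓ 0x63451  — 4 lookups
#5 VA=0xA058281A9C8 (r,kernel):
  TLB hit vpn=0xA058281A → PA=0x4E9C8
#6 VA=0x506C0817673 (w,kernel):
  lvl0: tbl 0x35, slot 10 ⇒ 0x67007 (P1/RW1/US1/PS0)
  lvl1: tbl 0x67, slot 27 ⇒ 0x6B007 (P1/RW1/US1/PS0)
  lvl2: tbl 0x6B, slot 4 ⇒ 0x6C007 (P1/RW1/US1/PS0)
  lvl3: tbl 0x6C, slot 23 ⇒ 0x6E007 (P1/RW1/US1/PS0)
  ✓ 0x6E673  — 4 lookups

Access #5 fault: NONE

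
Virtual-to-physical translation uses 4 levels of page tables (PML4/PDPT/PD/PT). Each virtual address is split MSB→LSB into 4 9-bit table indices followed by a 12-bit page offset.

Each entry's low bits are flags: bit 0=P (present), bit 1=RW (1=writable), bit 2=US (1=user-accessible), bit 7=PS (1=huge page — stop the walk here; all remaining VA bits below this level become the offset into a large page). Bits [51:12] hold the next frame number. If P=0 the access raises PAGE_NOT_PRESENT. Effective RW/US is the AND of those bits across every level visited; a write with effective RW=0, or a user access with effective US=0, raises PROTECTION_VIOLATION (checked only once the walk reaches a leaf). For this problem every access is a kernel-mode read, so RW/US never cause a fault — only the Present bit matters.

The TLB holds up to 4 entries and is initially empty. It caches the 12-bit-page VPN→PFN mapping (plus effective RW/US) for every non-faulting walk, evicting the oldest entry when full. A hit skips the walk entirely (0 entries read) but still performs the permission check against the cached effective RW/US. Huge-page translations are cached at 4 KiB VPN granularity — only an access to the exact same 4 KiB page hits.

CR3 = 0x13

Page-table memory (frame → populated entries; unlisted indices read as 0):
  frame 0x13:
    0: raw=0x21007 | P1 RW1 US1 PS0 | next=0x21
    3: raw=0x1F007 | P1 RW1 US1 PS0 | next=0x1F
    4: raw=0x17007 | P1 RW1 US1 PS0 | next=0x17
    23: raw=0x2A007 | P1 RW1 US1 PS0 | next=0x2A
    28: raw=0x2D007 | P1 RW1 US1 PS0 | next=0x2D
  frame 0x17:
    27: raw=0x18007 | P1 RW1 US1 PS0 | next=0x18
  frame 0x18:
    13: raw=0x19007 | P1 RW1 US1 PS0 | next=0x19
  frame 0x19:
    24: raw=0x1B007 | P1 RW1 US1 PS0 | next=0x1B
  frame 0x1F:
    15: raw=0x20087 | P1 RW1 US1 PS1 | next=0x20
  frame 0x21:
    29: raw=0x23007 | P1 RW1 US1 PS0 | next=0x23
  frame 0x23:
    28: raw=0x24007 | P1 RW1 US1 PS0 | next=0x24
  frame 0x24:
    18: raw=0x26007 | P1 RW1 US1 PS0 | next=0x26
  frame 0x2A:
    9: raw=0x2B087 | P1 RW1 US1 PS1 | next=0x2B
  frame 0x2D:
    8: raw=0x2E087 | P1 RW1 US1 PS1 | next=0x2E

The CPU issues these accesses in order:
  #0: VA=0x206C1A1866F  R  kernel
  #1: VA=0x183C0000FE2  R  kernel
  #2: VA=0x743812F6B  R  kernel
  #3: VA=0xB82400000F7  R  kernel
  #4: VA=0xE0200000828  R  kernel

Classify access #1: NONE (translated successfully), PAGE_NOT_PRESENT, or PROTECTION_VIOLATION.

Per-access translation:
#0 VA=0x206C1A1866F (r,kernel):
  lvl0: tbl 0x13, slot 4 ⇒ 0x17007 (P1/RW1/US1/PS0)
  lvl1: tbl 0x17, slot 27 ⇒ 0x18007 (P1/RW1/US1/PS0)
  lvl2: tbl 0x18, slot 13 ⇒ 0x19007 (P1/RW1/US1/PS0)
  lvl3: tbl 0x19, slot 24 ⇒ 0x1B007 (P1/RW1/US1/PS0)
  ⇒ phys 0x1B66F  [4 reads]
#1 VA=0x183C0000FE2 (r,kernel):
  lvl0: tbl 0x13, slot 3 ⇒ 0x1F007 (P1/RW1/US1/PS0)
  lvl1: tbl 0x1F, slot 15 ⇒ 0x20087 (P1/RW1/US1/PS1)
  ⇒ phys 0x20FE2 (huge @L1)  [2 reads]
#2 VA=0x743812F6B (r,kernel):
  lvl0: tbl 0x13, slot 0 ⇒ 0x21007 (P1/RW1/US1/PS0)
  lvl1: tbl 0x21, slot 29 ⇒ 0x23007 (P1/RW1/US1/PS0)
  lvl2: tbl 0x23, slot 28 ⇒ 0x24007 (P1/RW1/US1/PS0)
  lvl3: tbl 0x24, slot 18 ⇒ 0x26007 (P1/RW1/US1/PS0)
  ⇒ phys 0x26F6B  [4 reads]
#3 VA=0xB82400000F7 (r,kernel):
  lvl0: tbl 0x13, slot 23 ⇒ 0x2A007 (P1/RW1/US1/PS0)
  lvl1: tbl 0x2A, slot 9 ⇒ 0x2B087 (P1/RW1/US1/PS1)
  ⇒ phys 0x2B0F7 (huge @L1)  [2 reads]
#4 VA=0xE0200000828 (r,kernel):
  lvl0: tbl 0x13, slot 28 ⇒ 0x2D007 (P1/RW1/US1/PS0)
  lvl1: tbl 0x2D, slot 8 ⇒ 0x2E087 (P1/RW1/US1/PS1)
  ⇒ phys 0x2E828 (huge @L1)  [2 reads]

Access #1 fault: NONE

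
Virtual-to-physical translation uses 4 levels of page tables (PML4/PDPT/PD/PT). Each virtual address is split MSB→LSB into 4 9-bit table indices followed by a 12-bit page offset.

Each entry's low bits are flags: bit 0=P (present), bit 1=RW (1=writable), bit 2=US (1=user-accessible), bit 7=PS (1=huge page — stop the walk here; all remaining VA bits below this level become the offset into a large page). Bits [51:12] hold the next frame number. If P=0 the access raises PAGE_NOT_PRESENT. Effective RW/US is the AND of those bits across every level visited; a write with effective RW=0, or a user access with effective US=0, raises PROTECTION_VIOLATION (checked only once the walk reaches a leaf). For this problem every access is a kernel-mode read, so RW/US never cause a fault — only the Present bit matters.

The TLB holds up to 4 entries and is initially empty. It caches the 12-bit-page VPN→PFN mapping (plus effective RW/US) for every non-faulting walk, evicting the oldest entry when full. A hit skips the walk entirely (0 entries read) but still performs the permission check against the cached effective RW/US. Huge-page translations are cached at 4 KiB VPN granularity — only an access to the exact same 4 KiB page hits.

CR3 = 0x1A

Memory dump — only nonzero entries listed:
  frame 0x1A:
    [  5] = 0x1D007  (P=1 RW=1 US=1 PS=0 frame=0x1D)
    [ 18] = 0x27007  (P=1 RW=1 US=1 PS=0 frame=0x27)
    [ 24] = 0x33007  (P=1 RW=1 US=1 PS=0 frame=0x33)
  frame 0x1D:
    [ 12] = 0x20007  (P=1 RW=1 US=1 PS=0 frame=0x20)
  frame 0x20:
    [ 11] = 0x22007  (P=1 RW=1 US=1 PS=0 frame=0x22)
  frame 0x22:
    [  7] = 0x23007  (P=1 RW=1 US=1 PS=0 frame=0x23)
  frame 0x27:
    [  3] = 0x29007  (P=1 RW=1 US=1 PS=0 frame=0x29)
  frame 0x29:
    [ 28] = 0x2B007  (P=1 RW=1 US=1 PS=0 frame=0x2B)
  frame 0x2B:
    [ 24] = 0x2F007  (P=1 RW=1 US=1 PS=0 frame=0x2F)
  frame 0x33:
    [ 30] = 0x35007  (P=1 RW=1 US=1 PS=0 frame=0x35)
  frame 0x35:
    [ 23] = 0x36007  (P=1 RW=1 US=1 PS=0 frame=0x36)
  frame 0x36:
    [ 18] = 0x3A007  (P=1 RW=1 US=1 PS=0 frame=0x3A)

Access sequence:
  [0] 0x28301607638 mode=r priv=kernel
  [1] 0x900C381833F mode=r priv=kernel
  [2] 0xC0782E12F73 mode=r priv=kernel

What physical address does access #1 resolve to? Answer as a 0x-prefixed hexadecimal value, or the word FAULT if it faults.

Per-access translation:
#0 VA=0x28301607638 (r,kernel):
  [0] read 0x1A idx=5: raw=0x1D007 flags P=1 W=1 U=1 S=0
  [1] read 0x1D idx=12: raw=0x20007 flags P=1 W=1 U=1 S=0
  [2] read 0x20 idx=11: raw=0x22007 flags P=1 W=1 U=1 S=0
  [3] read 0x22 idx=7: raw=0x23007 flags P=1 W=1 U=1 S=0
  → PA=0x23638  (4 entries read)
#1 VA=0x900C381833F (r,kernel):
  [0] read 0x1A idx=18: raw=0x27007 flags P=1 W=1 U=1 S=0
  [1] read 0x27 idx=3: raw=0x29007 flags P=1 W=1 U=1 S=0
  [2] read 0x29 idx=28: raw=0x2B007 flags P=1 W=1 U=1 S=0
  [3] read 0x2B idx=24: raw=0x2F007 flags P=1 W=1 U=1 S=0
  → PA=0x2F33F  (4 entries read)
#2 VA=0xC0782E12F73 (r,kernel):
  [0] read 0x1A idx=24: raw=0x33007 flags P=1 W=1 U=1 S=0
  [1] read 0x33 idx=30: raw=0x35007 flags P=1 W=1 U=1 S=0
  [2] read 0x35 idx=23: raw=0x36007 flags P=1 W=1 U=1 S=0
  [3] read 0x36 idx=18: raw=0x3A007 flags P=1 W=1 U=1 S=0
  → PA=0x3AF73  (4 entries read)

Access #1 PA: 0x2F33F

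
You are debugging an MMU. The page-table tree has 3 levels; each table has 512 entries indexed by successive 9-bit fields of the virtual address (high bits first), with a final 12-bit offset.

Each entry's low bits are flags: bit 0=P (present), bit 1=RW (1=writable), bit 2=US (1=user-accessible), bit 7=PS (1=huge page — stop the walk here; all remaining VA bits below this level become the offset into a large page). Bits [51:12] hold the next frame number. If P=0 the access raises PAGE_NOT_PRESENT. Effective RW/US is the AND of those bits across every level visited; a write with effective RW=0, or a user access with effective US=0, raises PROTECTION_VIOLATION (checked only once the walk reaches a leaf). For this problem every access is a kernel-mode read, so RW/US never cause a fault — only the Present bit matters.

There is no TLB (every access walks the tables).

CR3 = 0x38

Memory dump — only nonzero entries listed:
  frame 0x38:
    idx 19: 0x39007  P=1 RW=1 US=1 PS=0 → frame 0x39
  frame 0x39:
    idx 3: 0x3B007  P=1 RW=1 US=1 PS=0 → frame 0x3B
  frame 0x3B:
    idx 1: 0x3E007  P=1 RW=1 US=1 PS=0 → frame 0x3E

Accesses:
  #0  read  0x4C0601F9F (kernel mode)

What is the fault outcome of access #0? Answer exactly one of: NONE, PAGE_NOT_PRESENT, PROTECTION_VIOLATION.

Per-access translation:
#0 VA=0x4C0601F9F (r,kernel):
  L0 @0x38[19] → 0x39007  P=1,RW=1,US=1,PS=0
  L1 @0x39[3] → 0x3B007  P=1,RW=1,US=1,PS=0
  L2 @0x3B[1] → 0x3E007  P=1,RW=1,US=1,PS=0
  → PA=0x3EF9F  (3 entries read)

Access #0 fault: NONE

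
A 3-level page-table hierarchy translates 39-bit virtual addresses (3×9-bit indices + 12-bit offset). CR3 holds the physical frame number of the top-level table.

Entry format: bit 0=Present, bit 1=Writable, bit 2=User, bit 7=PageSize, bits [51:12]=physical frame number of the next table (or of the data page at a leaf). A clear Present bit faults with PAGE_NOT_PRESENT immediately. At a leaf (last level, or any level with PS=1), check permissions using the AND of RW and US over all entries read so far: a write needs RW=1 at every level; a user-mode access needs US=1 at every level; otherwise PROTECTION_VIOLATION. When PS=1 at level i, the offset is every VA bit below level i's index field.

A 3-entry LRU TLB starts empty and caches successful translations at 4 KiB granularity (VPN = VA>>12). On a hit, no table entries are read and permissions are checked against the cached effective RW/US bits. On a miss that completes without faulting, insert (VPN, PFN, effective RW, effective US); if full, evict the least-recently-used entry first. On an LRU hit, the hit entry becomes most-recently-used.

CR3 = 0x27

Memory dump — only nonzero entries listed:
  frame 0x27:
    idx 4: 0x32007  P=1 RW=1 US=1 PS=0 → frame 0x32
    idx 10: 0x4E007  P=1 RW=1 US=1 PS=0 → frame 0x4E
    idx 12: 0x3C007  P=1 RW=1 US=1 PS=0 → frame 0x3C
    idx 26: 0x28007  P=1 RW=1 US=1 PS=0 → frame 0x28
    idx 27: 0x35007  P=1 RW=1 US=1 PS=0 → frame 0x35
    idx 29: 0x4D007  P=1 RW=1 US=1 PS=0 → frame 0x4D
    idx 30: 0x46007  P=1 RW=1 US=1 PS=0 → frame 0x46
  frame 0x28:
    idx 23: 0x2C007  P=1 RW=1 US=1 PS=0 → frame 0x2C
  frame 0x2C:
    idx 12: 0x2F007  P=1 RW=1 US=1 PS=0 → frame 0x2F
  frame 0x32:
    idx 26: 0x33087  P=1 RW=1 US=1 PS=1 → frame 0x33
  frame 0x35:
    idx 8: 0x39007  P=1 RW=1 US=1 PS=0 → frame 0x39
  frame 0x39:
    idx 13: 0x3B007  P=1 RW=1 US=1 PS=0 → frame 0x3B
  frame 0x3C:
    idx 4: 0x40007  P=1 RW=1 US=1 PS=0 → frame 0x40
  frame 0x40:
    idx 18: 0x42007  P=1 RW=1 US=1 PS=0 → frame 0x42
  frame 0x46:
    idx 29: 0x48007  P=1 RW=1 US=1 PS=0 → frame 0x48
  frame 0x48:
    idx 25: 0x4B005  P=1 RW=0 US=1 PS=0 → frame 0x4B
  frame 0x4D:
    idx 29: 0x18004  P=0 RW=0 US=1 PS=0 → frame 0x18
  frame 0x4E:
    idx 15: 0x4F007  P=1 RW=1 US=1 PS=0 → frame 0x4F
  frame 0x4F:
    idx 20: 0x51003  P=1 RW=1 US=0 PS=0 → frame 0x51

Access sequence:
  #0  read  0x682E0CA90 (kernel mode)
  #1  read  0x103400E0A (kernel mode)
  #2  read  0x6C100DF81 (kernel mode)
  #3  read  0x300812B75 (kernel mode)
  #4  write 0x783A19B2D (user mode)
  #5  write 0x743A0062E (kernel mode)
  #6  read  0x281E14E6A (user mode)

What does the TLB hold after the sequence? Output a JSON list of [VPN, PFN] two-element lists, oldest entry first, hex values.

Walk each access:
#0 VA=0x682E0CA90 (r,kernel):
  L0 @0x27[26] → 0x28007  P=1,RW=1,US=1,PS=0
  L1 @0x28[23] → 0x2C007  P=1,RW=1,US=1,PS=0
  L2 @0x2C[12] → 0x2F007  P=1,RW=1,US=1,PS=0
  ✓ 0x2FA90  — 3 lookups
#1 VA=0x103400E0A (r,kernel):
  L0 @0x27[4] → 0x32007  P=1,RW=1,US=1,PS=0
  L1 @0x32[26] → 0x33087  P=1,RW=1,US=1,PS=1
  ✓ 0x33E0A (huge @L1)  — 2 lookups
#2 VA=0x6C100DF81 (r,kernel):
  L0 @0x27[27] → 0x35007  P=1,RW=1,US=1,PS=0
  L1 @0x35[8] → 0x39007  P=1,RW=1,US=1,PS=0
  L2 @0x39[13] → 0x3B007  P=1,RW=1,US=1,PS=0
  ✓ 0x3BF81  — 3 lookups
#3 VA=0x300812B75 (r,kernel):
  L0 @0x27[12] → 0x3C007  P=1,RW=1,US=1,PS=0
  L1 @0x3C[4] → 0x40007  P=1,RW=1,US=1,PS=0
  L2 @0x40[18] → 0x42007  P=1,RW=1,US=1,PS=0
  ✓ 0x42B75  — 3 lookups
#4 VA=0x783A19B2D (w,user):
  L0 @0x27[30] → 0x46007  P=1,RW=1,US=1,PS=0
  L1 @0x46[29] → 0x48007  P=1,RW=1,US=1,PS=0
  L2 @0x48[25] → 0x4B005  P=1,RW=0,US=1,PS=0
  → PROTECTION_VIOLATION  (3 entries read)
#5 VA=0x743A0062E (w,kernel):
  L0 @0x27[29] → 0x4D007  P=1,RW=1,US=1,PS=0
  L1 @0x4D[29] → 0x18004  P=0,RW=0,US=1,PS=0
  → PAGE_NOT_PRESENT  (2 entries read)
#6 VA=0x281E14E6A (r,user):
  L0 @0x27[10] → 0x4E007  P=1,RW=1,US=1,PS=0
  L1 @0x4E[15] → 0x4F007  P=1,RW=1,US=1,PS=0
  L2 @0x4F[20] → 0x51003  P=1,RW=1,US=0,PS=0
  → PROTECTION_VIOLATION  (3 entries read)

TLB: [["0x103400", "0x33"], ["0x6C100D", "0x3B"], ["0x300812", "0x42"]]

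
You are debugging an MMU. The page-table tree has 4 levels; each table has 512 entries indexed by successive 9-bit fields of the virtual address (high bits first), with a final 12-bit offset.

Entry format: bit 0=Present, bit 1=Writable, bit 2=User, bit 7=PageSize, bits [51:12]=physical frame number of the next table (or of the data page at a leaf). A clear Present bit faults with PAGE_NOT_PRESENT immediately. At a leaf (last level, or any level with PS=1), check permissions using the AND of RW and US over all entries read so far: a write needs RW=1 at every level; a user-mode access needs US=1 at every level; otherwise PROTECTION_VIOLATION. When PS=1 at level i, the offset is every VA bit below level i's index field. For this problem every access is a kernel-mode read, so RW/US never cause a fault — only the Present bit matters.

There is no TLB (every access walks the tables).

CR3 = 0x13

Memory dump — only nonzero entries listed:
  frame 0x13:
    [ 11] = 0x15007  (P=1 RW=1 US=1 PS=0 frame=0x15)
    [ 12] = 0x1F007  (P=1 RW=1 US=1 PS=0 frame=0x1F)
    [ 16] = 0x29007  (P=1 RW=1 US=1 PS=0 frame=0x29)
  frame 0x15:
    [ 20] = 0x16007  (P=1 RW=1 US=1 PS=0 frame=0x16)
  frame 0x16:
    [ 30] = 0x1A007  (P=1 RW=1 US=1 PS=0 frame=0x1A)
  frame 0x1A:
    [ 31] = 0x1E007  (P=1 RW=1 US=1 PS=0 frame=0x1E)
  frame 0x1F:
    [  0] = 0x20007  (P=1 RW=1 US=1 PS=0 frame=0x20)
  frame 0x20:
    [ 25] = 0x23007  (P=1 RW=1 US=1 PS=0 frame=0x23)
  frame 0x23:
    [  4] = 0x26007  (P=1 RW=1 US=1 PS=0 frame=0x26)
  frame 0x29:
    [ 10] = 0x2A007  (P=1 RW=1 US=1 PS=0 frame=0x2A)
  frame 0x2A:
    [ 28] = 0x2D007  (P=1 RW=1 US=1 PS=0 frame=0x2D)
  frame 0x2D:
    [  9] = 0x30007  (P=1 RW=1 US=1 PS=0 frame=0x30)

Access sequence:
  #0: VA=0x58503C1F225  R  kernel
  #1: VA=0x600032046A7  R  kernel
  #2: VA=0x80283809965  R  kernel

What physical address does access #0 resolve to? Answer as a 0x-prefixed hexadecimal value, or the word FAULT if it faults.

Per-access translation:
#0 VA=0x58503C1F225 (r,kernel):
  L0 @0x13[11] → 0x15007  P=1,RW=1,US=1,PS=0
  L1 @0x15[20] → 0x16007  P=1,RW=1,US=1,PS=0
  L2 @0x16[30] → 0x1A007  P=1,RW=1,US=1,PS=0
  L3 @0x1A[31] → 0x1E007  P=1,RW=1,US=1,PS=0
  ⇒ phys 0x1E225  [4 reads]
#1 VA=0x600032046A7 (r,kernel):
  L0 @0x13[12] → 0x1F007  P=1,RW=1,US=1,PS=0
  L1 @0x1F[0] → 0x20007  P=1,RW=1,US=1,PS=0
  L2 @0x20[25] → 0x23007  P=1,RW=1,US=1,PS=0
  L3 @0x23[4] → 0x26007  P=1,RW=1,US=1,PS=0
  ⇒ phys 0x266A7  [4 reads]
#2 VA=0x80283809965 (r,kernel):
  L0 @0x13[16] → 0x29007  P=1,RW=1,US=1,PS=0
  L1 @0x29[10] → 0x2A007  P=1,RW=1,US=1,PS=0
  L2 @0x2A[28] → 0x2D007  P=1,RW=1,US=1,PS=0
  L3 @0x2D[9] → 0x30007  P=1,RW=1,US=1,PS=0
  ⇒ phys 0x30965  [4 reads]

Access #0 PA: 0x1E225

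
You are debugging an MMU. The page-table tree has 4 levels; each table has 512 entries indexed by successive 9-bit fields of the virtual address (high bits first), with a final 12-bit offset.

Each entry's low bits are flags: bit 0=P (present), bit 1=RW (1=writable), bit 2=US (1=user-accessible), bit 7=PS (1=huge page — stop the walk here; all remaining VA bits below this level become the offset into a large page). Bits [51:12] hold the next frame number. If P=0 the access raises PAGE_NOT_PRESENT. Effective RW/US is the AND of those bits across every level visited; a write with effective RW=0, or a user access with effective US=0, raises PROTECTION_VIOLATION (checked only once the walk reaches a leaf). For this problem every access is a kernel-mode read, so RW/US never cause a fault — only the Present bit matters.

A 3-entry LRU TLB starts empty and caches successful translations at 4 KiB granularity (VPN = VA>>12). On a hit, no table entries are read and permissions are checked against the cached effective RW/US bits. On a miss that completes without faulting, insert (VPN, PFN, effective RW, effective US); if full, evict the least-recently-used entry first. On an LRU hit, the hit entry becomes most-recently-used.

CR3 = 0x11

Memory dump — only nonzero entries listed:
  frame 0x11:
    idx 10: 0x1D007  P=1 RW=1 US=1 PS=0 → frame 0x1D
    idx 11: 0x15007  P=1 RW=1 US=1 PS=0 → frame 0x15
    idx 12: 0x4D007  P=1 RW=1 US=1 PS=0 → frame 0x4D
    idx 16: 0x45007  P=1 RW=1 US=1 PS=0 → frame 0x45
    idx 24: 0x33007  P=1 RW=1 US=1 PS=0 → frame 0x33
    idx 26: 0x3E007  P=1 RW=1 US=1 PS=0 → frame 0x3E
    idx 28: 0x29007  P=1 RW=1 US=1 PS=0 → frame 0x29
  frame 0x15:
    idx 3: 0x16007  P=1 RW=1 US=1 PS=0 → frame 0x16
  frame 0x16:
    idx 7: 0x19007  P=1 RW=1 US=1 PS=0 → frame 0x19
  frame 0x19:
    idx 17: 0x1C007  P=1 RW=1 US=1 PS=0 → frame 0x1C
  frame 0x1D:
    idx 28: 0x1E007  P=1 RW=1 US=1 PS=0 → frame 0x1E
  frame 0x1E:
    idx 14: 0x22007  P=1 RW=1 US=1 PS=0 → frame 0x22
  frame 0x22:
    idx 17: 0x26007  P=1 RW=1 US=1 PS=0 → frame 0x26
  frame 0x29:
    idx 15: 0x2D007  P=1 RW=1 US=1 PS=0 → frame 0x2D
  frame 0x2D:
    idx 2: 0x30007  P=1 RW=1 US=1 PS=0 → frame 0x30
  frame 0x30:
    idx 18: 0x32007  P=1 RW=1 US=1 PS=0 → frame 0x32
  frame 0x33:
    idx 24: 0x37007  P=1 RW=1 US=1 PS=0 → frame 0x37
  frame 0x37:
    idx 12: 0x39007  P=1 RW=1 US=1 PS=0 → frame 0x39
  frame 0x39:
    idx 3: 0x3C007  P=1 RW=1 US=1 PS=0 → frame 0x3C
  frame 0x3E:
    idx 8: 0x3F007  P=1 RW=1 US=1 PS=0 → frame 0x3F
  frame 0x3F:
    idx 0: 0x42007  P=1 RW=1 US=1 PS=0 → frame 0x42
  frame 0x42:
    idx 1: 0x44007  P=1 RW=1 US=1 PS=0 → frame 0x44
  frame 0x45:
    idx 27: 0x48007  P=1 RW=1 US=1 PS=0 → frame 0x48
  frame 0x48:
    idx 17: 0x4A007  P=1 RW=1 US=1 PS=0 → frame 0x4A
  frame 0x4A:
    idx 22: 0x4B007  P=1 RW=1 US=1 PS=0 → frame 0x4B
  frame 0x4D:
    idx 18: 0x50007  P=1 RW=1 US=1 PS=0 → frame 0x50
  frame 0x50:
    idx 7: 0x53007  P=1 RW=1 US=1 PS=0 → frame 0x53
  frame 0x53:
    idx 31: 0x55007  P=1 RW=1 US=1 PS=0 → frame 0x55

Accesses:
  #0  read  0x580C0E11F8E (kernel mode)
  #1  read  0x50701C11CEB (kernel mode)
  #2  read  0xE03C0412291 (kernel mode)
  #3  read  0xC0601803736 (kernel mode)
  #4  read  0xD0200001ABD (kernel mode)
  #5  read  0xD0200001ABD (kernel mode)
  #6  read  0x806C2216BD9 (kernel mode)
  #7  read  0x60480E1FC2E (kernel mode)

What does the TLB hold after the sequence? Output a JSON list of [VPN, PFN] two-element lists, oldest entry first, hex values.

Walk each access:
#0 VA=0x580C0E11F8E (r,kernel):
  lvl0: tbl 0x11, slot 11 ⇒ 0x15007 (P1/RW1/US1/PS0)
  lvl1: tbl 0x15, slot 3 ⇒ 0x16007 (P1/RW1/US1/PS0)
  lvl2: tbl 0x16, slot 7 ⇒ 0x19007 (P1/RW1/US1/PS0)
  lvl3: tbl 0x19, slot 17 ⇒ 0x1C007 (P1/RW1/US1/PS0)
  ⇒ phys 0x1CF8E  [4 reads]
#1 VA=0x50701C11CEB (r,kernel):
  lvl0: tbl 0x11, slot 10 ⇒ 0x1D007 (P1/RW1/US1/PS0)
  lvl1: tbl 0x1D, slot 28 ⇒ 0x1E007 (P1/RW1/US1/PS0)
  lvl2: tbl 0x1E, slot 14 ⇒ 0x22007 (P1/RW1/US1/PS0)
  lvl3: tbl 0x22, slot 17 ⇒ 0x26007 (P1/RW1/US1/PS0)
  ⇒ phys 0x26CEB  [4 reads]
#2 VA=0xE03C0412291 (r,kernel):
  lvl0: tbl 0x11, slot 28 ⇒ 0x29007 (P1/RW1/US1/PS0)
  lvl1: tbl 0x29, slot 15 ⇒ 0x2D007 (P1/RW1/US1/PS0)
  lvl2: tbl 0x2D, slot 2 ⇒ 0x30007 (P1/RW1/US1/PS0)
  lvl3: tbl 0x30, slot 18 ⇒ 0x32007 (P1/RW1/US1/PS0)
  ⇒ phys 0x32291  [4 reads]
#3 VA=0xC0601803736 (r,kernel):
  lvl0: tbl 0x11, slot 24 ⇒ 0x33007 (P1/RW1/US1/PS0)
  lvl1: tbl 0x33, slot 24 ⇒ 0x37007 (P1/RW1/US1/PS0)
  lvl2: tbl 0x37, slot 12 ⇒ 0x39007 (P1/RW1/US1/PS0)
  lvl3: tbl 0x39, slot 3 ⇒ 0x3C007 (P1/RW1/US1/PS0)
  ⇒ phys 0x3C736  [4 reads]
#4 VA=0xD0200001ABD (r,kernel):
  lvl0: tbl 0x11, slot 26 ⇒ 0x3E007 (P1/RW1/US1/PS0)
  lvl1: tbl 0x3E, slot 8 ⇒ 0x3F007 (P1/RW1/US1/PS0)
  lvl2: tbl 0x3F, slot 0 ⇒ 0x42007 (P1/RW1/US1/PS0)
  lvl3: tbl 0x42, slot 1 ⇒ 0x44007 (P1/RW1/US1/PS0)
  ⇒ phys 0x44ABD  [4 reads]
#5 VA=0xD0200001ABD (r,kernel):
  TLB hit vpn=0xD0200001 → PA=0x44ABD
#6 VA=0x806C2216BD9 (r,kernel):
  lvl0: tbl 0x11, slot 16 ⇒ 0x45007 (P1/RW1/US1/PS0)
  lvl1: tbl 0x45, slot 27 ⇒ 0x48007 (P1/RW1/US1/PS0)
  lvl2: tbl 0x48, slot 17 ⇒ 0x4A007 (P1/RW1/US1/PS0)
  lvl3: tbl 0x4A, slot 22 ⇒ 0x4B007 (P1/RW1/US1/PS0)
  ⇒ phys 0x4BBD9  [4 reads]
#7 VA=0x60480E1FC2E (r,kernel):
  lvl0: tbl 0x11, slot 12 ⇒ 0x4D007 (P1/RW1/US1/PS0)
  lvl1: tbl 0x4D, slot 18 ⇒ 0x50007 (P1/RW1/US1/PS0)
  lvl2: tbl 0x50, slot 7 ⇒ 0x53007 (P1/RW1/US1/PS0)
  lvl3: tbl 0x53, slot 31 ⇒ 0x55007 (P1/RW1/US1/PS0)
  ⇒ phys 0x55C2E  [4 reads]

TLB: [["0xD0200001", "0x44"], ["0x806C2216", "0x4B"], ["0x60480E1F", "0x55"]]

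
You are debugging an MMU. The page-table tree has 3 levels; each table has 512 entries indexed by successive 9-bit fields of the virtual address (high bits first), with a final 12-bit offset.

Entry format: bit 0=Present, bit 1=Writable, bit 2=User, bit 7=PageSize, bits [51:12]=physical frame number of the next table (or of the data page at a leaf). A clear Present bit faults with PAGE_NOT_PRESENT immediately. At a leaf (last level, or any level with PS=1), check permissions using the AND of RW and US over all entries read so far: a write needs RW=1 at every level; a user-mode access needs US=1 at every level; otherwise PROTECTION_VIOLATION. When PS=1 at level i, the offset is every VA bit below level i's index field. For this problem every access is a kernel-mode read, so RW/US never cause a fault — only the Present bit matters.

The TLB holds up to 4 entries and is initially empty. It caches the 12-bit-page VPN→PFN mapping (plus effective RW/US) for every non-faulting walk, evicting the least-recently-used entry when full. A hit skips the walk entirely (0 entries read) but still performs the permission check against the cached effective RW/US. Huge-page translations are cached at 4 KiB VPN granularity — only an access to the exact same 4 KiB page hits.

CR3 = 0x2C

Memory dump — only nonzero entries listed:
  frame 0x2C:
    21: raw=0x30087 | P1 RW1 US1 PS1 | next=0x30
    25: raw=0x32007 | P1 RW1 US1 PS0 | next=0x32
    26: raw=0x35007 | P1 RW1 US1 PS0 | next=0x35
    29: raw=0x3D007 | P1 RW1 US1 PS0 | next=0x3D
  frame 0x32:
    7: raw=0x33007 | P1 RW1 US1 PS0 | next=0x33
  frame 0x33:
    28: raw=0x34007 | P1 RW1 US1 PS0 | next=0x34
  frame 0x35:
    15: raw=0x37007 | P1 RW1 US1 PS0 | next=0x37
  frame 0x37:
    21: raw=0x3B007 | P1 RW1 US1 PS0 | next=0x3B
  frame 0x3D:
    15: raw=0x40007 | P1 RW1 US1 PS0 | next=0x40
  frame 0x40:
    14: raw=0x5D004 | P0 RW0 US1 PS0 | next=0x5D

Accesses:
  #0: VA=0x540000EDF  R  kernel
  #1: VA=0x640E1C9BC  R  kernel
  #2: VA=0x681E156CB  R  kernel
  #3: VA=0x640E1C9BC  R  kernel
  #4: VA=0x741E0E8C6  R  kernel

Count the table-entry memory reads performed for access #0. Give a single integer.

Per-access translation:
#0 VA=0x540000EDF (r,kernel):
  [0] read 0x2C idx=21: raw=0x30087 flags P=1 W=1 U=1 S=1
  ⇒ phys 0x30EDF (huge @L0)  [1 reads]
#1 VA=0x640E1C9BC (r,kernel):
  [0] read 0x2C idx=25: raw=0x32007 flags P=1 W=1 U=1 S=0
  [1] read 0x32 idx=7: raw=0x33007 flags P=1 W=1 U=1 S=0
  [2] read 0x33 idx=28: raw=0x34007 flags P=1 W=1 U=1 S=0
  ⇒ phys 0x349BC  [3 reads]
#2 VA=0x681E156CB (r,kernel):
  [0] read 0x2C idx=26: raw=0x35007 flags P=1 W=1 U=1 S=0
  [1] read 0x35 idx=15: raw=0x37007 flags P=1 W=1 U=1 S=0
  [2] read 0x37 idx=21: raw=0x3B007 flags P=1 W=1 U=1 S=0
  ⇒ phys 0x3B6CB  [3 reads]
#3 VA=0x640E1C9BC (r,kernel):
  TLB hit vpn=0x640E1C → PA=0x349BC
#4 VA=0x741E0E8C6 (r,kernel):
  [0] read 0x2C idx=29: raw=0x3D007 flags P=1 W=1 U=1 S=0
  [1] read 0x3D idx=15: raw=0x40007 flags P=1 W=1 U=1 S=0
  [2] read 0x40 idx=14: raw=0x5D004 flags P=0 W=0 U=1 S=0
  ✗ PAGE_NOT_PRESENT  [3 reads]

Entries read for #0: 1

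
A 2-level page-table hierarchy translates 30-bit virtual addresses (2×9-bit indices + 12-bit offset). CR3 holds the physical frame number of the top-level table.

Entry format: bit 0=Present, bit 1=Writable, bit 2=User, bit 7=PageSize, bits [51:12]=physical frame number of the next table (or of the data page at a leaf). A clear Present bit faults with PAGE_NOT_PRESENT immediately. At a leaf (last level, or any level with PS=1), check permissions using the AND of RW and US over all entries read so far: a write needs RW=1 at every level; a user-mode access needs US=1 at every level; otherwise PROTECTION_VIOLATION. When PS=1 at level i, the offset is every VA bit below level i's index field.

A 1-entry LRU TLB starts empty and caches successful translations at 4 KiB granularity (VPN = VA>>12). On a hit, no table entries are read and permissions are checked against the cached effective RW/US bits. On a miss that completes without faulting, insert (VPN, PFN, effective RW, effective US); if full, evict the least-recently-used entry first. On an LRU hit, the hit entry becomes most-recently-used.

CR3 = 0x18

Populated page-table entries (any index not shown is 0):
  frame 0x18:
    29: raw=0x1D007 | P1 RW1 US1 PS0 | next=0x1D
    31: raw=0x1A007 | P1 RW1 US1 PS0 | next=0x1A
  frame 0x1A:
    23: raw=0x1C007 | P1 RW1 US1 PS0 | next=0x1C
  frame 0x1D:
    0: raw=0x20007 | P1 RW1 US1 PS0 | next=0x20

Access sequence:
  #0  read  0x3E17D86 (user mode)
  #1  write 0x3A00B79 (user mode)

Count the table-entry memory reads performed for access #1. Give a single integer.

Trace:
#0 VA=0x3E17D86 (r,user):
  L0 @0x18[31] → 0x1A007  P=1,RW=1,US=1,PS=0
  L1 @0x1A[23] → 0x1C007  P=1,RW=1,US=1,PS=0
  → PA=0x1CD86  (2 entries read)
#1 VA=0x3A00B79 (w,user):
  L0 @0x18[29] → 0x1D007  P=1,RW=1,US=1,PS=0
  L1 @0x1D[0] → 0x20007  P=1,RW=1,US=1,PS=0
  → PA=0x20B79  (2 entries read)

Entries read for #1: 2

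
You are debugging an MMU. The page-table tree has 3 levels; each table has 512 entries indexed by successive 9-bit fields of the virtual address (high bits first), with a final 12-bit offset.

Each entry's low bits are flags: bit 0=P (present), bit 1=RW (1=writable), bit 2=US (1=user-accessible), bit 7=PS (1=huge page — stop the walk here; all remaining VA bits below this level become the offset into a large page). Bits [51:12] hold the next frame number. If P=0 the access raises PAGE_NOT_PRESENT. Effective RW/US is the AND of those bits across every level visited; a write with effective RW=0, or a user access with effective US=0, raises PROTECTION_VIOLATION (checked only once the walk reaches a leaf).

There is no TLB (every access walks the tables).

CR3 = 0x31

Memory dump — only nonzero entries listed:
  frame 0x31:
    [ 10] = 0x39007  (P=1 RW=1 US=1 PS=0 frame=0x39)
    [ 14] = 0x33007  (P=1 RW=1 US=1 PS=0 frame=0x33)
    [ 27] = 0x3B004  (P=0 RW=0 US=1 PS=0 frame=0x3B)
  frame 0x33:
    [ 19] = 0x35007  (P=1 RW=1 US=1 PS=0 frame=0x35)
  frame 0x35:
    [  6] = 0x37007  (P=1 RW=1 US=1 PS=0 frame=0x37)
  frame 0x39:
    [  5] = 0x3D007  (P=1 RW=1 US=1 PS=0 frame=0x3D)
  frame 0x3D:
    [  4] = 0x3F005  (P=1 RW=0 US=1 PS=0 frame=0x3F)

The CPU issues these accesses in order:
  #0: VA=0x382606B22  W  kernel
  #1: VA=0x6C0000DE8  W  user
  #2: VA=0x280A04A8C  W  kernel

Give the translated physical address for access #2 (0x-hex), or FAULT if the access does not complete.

Trace:
#0 VA=0x382606B22 (w,kernel):
  L0 @0x31[14] → 0x33007  P=1,RW=1,US=1,PS=0
  L1 @0x33[19] → 0x35007  P=1,RW=1,US=1,PS=0
  L2 @0x35[6] → 0x37007  P=1,RW=1,US=1,PS=0
  → PA=0x37B22  (3 entries read)
#1 VA=0x6C0000DE8 (w,user):
  L0 @0x31[27] → 0x3B004  P=0,RW=0,US=1,PS=0
  → PAGE_NOT_PRESENT  (1 entries read)
#2 VA=0x280A04A8C (w,kernel):
  L0 @0x31[10] → 0x39007  P=1,RW=1,US=1,PS=0
  L1 @0x39[5] → 0x3D007  P=1,RW=1,US=1,PS=0
  L2 @0x3D[4] → 0x3F005  P=1,RW=0,US=1,PS=0
  → PROTECTION_VIOLATION  (3 entries read)

Access #2 PA: FAULT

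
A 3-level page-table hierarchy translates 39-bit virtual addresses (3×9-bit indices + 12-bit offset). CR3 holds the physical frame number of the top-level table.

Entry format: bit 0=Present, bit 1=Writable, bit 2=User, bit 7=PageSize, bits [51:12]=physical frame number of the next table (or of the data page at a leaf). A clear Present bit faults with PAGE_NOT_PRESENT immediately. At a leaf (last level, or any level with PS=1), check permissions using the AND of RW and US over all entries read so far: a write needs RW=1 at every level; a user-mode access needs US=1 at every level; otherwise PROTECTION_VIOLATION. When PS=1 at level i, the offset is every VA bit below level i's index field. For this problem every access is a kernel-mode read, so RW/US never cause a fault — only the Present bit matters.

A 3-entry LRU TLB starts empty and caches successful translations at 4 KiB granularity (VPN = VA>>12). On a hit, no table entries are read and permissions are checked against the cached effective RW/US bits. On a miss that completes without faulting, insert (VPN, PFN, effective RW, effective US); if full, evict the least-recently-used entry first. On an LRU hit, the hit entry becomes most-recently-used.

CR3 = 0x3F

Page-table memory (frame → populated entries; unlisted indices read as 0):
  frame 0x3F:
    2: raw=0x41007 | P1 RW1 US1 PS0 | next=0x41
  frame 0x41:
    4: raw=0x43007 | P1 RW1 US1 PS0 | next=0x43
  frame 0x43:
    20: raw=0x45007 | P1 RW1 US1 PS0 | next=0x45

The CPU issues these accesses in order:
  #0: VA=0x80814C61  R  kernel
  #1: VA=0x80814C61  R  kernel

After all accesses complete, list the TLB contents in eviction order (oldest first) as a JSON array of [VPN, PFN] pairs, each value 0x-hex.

Walk each access:
#0 VA=0x80814C61 (r,kernel):
  L0 @0x3F[2] → 0x41007  P=1,RW=1,US=1,PS=0
  L1 @0x41[4] → 0x43007  P=1,RW=1,US=1,PS=0
  L2 @0x43[20] → 0x45007  P=1,RW=1,US=1,PS=0
  ✓ 0x45C61  — 3 lookups
#1 VA=0x80814C61 (r,kernel):
  TLB hit vpn=0x80814 → PA=0x45C61

TLB: [["0x80814", "0x45"]]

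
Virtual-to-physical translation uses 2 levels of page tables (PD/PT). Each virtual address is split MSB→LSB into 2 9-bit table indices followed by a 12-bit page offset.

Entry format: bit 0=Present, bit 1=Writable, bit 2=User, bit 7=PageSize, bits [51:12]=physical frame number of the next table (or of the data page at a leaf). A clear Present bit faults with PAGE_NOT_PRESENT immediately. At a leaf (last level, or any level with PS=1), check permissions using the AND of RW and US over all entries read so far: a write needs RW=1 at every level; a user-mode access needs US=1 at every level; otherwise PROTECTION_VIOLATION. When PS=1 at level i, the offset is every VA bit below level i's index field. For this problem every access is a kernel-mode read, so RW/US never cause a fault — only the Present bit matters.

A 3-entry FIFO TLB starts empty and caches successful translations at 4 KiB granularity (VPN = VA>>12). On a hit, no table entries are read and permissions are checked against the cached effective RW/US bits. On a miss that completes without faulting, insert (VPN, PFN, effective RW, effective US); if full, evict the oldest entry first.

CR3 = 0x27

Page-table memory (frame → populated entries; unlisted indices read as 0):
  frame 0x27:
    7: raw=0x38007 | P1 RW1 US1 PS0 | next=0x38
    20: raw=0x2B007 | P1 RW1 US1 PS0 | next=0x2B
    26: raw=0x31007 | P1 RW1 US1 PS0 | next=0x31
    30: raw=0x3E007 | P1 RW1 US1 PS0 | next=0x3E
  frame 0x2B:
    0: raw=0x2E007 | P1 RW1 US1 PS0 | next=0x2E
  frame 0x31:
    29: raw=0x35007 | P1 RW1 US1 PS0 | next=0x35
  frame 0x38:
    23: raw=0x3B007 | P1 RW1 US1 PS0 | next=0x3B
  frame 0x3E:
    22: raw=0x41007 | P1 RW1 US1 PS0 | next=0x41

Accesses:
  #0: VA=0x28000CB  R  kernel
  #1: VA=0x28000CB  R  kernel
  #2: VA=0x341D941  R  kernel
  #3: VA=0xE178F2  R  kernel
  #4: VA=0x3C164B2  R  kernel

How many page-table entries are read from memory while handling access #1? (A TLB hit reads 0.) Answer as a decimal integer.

Per-access translation:
#0 VA=0x28000CB (r,kernel):
  L0 @0x27[20] → 0x2B007  P=1,RW=1,US=1,PS=0
  L1 @0x2B[0] → 0x2E007  P=1,RW=1,US=1,PS=0
  ✓ 0x2E0CB  — 2 lookups
#1 VA=0x28000CB (r,kernel):
  TLB hit vpn=0x2800 → PA=0x2E0CB
#2 VA=0x341D941 (r,kernel):
  L0 @0x27[26] → 0x31007  P=1,RW=1,US=1,PS=0
  L1 @0x31[29] → 0x35007  P=1,RW=1,US=1,PS=0
  ✓ 0x35941  — 2 lookups
#3 VA=0xE178F2 (r,kernel):
  L0 @0x27[7] → 0x38007  P=1,RW=1,US=1,PS=0
  L1 @0x38[23] → 0x3B007  P=1,RW=1,US=1,PS=0
  ✓ 0x3B8F2  — 2 lookups
#4 VA=0x3C164B2 (r,kernel):
  L0 @0x27[30] → 0x3E007  P=1,RW=1,US=1,PS=0
  L1 @0x3E[22] → 0x41007  P=1,RW=1,US=1,PS=0
  ✓ 0x414B2  — 2 lookups

Entries read for #1: 0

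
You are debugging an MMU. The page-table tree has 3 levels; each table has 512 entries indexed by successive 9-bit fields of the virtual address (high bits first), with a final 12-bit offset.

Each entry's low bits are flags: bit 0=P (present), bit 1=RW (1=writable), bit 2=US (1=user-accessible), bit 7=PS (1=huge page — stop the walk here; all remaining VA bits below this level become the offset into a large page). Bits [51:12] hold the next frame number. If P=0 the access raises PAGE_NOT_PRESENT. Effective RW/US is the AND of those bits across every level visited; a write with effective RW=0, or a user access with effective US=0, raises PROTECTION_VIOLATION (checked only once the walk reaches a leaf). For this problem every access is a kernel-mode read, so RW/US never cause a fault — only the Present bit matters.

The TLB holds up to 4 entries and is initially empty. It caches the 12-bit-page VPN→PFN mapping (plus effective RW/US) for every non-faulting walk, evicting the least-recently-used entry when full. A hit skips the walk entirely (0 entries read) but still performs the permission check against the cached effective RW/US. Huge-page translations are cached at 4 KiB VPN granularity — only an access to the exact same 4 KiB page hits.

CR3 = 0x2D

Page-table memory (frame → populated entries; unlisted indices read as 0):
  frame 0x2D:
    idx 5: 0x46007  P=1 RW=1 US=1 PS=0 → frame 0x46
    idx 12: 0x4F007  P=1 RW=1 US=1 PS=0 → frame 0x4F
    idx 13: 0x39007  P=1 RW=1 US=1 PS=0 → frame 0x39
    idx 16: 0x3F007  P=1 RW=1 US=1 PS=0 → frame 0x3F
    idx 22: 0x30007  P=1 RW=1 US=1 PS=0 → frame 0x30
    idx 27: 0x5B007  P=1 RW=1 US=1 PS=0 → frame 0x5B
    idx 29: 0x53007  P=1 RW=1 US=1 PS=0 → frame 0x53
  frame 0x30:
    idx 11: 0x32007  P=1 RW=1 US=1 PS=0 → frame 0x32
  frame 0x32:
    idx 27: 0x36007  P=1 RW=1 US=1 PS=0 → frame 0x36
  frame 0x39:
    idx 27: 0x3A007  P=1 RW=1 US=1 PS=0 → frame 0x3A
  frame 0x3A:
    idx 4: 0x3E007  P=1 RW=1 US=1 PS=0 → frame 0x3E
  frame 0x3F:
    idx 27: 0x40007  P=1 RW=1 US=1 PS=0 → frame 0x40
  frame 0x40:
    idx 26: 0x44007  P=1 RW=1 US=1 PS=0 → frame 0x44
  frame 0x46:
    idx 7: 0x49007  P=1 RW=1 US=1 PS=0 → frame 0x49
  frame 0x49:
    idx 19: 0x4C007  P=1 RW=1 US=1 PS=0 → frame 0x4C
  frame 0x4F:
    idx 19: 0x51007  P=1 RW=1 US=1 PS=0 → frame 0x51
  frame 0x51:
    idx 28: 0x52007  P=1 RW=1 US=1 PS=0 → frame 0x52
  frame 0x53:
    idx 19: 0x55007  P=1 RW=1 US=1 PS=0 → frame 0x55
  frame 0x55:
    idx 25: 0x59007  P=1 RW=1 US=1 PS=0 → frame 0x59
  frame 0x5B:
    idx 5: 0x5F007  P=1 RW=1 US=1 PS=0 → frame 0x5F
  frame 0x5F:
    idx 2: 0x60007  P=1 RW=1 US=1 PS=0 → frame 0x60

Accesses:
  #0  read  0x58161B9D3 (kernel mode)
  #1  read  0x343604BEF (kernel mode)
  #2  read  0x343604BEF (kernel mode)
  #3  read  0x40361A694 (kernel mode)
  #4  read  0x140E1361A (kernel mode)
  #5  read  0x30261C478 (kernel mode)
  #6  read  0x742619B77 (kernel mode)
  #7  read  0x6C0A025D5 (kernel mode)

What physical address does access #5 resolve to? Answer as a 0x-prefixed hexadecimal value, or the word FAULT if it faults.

Per-access translation:
#0 VA=0x58161B9D3 (r,kernel):
  L0 @0x2D[22] → 0x30007  P=1,RW=1,US=1,PS=0
  L1 @0x30[11] → 0x32007  P=1,RW=1,US=1,PS=0
  L2 @0x32[27] → 0x36007  P=1,RW=1,US=1,PS=0
  → PA=0x369D3  (3 entries read)
#1 VA=0x343604BEF (r,kernel):
  L0 @0x2D[13] → 0x39007  P=1,RW=1,US=1,PS=0
  L1 @0x39[27] → 0x3A007  P=1,RW=1,US=1,PS=0
  L2 @0x3A[4] → 0x3E007  P=1,RW=1,US=1,PS=0
  → PA=0x3EBEF  (3 entries read)
#2 VA=0x343604BEF (r,kernel):
  TLB hit vpn=0x343604 → PA=0x3EBEF
#3 VA=0x40361A694 (r,kernel):
  L0 @0x2D[16] → 0x3F007  P=1,RW=1,US=1,PS=0
  L1 @0x3F[27] → 0x40007  P=1,RW=1,US=1,PS=0
  L2 @0x40[26] → 0x44007  P=1,RW=1,US=1,PS=0
  → PA=0x44694  (3 entries read)
#4 VA=0x140E1361A (r,kernel):
  L0 @0x2D[5] → 0x46007  P=1,RW=1,US=1,PS=0
  L1 @0x46[7] → 0x49007  P=1,RW=1,US=1,PS=0
  L2 @0x49[19] → 0x4C007  P=1,RW=1,US=1,PS=0
  → PA=0x4C61A  (3 entries read)
#5 VA=0x30261C478 (r,kernel):
  L0 @0x2D[12] → 0x4F007  P=1,RW=1,US=1,PS=0
  L1 @0x4F[19] → 0x51007  P=1,RW=1,US=1,PS=0
  L2 @0x51[28] → 0x52007  P=1,RW=1,US=1,PS=0
  → PA=0x52478  (3 entries read)
#6 VA=0x742619B77 (r,kernel):
  L0 @0x2D[29] → 0x53007  P=1,RW=1,US=1,PS=0
  L1 @0x53[19] → 0x55007  P=1,RW=1,US=1,PS=0
  L2 @0x55[25] → 0x59007  P=1,RW=1,US=1,PS=0
  → PA=0x59B77  (3 entries read)
#7 VA=0x6C0A025D5 (r,kernel):
  L0 @0x2D[27] → 0x5B007  P=1,RW=1,US=1,PS=0
  L1 @0x5B[5] → 0x5F007  P=1,RW=1,US=1,PS=0
  L2 @0x5F[2] → 0x60007  P=1,RW=1,US=1,PS=0
  → PA=0x605D5  (3 entries read)

Access #5 PA: 0x52478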